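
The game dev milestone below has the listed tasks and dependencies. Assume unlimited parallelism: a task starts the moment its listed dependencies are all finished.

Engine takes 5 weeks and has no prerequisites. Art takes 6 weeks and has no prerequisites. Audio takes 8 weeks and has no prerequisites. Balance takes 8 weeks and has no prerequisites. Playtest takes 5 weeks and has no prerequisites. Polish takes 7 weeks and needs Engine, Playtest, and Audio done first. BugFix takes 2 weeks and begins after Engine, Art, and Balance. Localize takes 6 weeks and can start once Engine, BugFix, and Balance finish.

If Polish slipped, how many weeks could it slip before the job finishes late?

1

The longest chain is Balance→BugFix→Localize = 8+2+6 = 16; overall finish 16 weeks.
Longest path through Polish: 15 weeks (earliest finish 15, latest finish 16).
Float = 16 − 15 = 1.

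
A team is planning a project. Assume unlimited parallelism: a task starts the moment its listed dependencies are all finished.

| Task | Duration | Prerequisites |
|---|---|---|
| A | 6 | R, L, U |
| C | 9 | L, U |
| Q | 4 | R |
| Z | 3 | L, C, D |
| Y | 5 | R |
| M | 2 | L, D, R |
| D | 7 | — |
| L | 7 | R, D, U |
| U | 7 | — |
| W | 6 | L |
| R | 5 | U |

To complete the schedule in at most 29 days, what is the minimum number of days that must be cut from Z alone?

2

Current finish: 31 days; target: 29.
Z is on every critical path, so each day cut from Z cuts the finish by one (this holds down to a finish of 29).
Need 31 − 29 = 2 days off Z → Z becomes 1 day, finish becomes 29.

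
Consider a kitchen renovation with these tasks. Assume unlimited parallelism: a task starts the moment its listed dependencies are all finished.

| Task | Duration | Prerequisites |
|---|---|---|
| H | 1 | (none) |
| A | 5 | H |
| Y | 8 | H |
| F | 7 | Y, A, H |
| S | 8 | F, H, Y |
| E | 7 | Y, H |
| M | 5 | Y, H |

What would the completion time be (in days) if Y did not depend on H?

23

Original critical path: H→Y→F→S = 1+8+7+8 = 24 ⇒ 24 days.
Without H→Y, Y's earliest start moves from 1 to 0.
The longest chain is now Y→F→S = 8+7+8 = 23, so the job takes 23 days.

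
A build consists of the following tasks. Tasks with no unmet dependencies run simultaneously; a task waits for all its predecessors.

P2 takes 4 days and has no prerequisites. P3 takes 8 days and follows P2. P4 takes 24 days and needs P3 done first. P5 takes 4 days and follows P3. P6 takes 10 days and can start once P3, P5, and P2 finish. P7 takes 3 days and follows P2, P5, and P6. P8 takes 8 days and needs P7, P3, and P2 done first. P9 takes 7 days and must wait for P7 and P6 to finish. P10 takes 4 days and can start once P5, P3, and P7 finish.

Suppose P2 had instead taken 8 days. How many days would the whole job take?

41

As given, the longest chain is P2→P3→P5→P6→P7→P8 = 4+8+4+10+3+8 = 37, so the finish is 37 days.
P2 is on the critical path; changing it to 8 makes that path 41 days.
That remains the longest chain; total 41 days.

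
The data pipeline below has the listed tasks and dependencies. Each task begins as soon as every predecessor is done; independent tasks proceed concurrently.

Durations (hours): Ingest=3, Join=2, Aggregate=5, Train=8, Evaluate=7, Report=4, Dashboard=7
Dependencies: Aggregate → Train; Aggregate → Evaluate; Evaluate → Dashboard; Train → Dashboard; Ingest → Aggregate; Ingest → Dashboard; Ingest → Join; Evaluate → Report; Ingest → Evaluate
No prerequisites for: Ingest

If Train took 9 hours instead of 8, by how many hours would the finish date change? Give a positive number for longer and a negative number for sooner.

1

As given, the longest chain is Ingest→Aggregate→Train→Dashboard = 3+5+8+7 = 23, so the finish is 23 hours.
Since Train is critical, the +1 change carries straight to that chain (now 24 hours).
No other chain overtakes it, so the finish is 24 hours.
Change in finish: 24 − 23 = +1 hours.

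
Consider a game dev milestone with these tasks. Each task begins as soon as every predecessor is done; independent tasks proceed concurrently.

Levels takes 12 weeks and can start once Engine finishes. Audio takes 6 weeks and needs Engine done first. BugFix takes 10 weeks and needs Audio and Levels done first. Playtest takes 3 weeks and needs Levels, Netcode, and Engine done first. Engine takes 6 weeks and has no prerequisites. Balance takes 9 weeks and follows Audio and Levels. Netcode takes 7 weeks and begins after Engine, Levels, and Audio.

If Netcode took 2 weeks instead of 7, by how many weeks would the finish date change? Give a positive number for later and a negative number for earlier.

The binding path is Engine→Levels→Netcode→Playtest = 6+12+7+3 = 28; finish at 28 weeks.
Netcode is on the critical path; changing it to 2 makes that path 23 weeks.
The binding chain switches to Engine→Levels→BugFix = 6+12+10 = 28; finish 28 weeks.
Change in finish: 28 − 28 = +0 weeks.

0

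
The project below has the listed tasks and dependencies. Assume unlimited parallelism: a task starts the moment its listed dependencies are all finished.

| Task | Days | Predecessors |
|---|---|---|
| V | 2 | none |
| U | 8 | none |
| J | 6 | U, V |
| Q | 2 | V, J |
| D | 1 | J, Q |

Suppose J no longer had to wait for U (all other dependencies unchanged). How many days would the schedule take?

11

Original critical path: U→J→Q→D = 8+6+2+1 = 17 ⇒ 17 days.
Without U→J, J's earliest start moves from 8 to 2.
After: V→J→Q→D = 2+6+2+1 = 11 → 11 days.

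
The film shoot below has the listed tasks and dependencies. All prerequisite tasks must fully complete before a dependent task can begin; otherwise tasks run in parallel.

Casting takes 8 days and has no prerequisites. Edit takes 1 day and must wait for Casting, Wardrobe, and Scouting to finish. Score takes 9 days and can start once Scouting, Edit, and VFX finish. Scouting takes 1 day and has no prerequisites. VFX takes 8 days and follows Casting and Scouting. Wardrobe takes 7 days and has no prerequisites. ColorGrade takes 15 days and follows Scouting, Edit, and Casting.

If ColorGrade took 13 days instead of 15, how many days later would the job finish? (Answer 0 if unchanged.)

The binding path is Casting→VFX→Score = 8+8+9 = 25; finish at 25 days.
The longest path through ColorGrade is only 24 days, so ColorGrade has float 1.
No other chain overtakes it, so the finish is 25 days.
Change in finish: 25 − 25 = +0 days.

0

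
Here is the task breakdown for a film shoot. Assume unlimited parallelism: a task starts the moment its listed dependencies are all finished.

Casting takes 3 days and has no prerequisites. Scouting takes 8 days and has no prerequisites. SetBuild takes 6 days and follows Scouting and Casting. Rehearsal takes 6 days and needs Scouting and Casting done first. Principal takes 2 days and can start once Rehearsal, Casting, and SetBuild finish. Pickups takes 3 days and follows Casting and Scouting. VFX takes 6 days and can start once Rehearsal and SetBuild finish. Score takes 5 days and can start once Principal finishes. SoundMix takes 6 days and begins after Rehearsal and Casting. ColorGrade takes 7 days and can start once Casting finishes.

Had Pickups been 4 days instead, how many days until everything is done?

Actual critical path: Scouting→SetBuild→Principal→Score = 8+6+2+5 = 21 ⇒ 21 days.
Pickups is off the critical path — its longest chain is 11 days, giving 10 of slack.
No other chain overtakes it, so the finish is 21 days.

21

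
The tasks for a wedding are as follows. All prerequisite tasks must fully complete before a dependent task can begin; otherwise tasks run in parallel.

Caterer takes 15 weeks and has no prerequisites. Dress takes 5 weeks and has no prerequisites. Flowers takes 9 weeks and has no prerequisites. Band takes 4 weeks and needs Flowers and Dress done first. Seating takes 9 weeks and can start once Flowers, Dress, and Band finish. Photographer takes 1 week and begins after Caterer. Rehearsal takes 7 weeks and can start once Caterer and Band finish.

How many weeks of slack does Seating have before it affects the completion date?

The longest chain is Caterer→Rehearsal = 15+7 = 22; overall finish 22 weeks.
Seating finishes as early as 22 and must finish by 22.
Slack of Seating = 13 − 13 = 0 weeks.

0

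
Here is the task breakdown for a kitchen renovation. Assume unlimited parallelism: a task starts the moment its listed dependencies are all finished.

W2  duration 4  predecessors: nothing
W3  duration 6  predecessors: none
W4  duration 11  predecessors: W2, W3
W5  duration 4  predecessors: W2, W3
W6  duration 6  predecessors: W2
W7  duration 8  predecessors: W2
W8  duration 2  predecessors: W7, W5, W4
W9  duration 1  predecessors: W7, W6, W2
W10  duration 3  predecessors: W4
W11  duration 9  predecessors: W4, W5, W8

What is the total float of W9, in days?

15

W3→W4→W8→W11 = 6+11+2+9 = 28 sets the makespan at 28 days.
The longest chain containing W9 totals 13 days.
Float = 28 − 13 = 15.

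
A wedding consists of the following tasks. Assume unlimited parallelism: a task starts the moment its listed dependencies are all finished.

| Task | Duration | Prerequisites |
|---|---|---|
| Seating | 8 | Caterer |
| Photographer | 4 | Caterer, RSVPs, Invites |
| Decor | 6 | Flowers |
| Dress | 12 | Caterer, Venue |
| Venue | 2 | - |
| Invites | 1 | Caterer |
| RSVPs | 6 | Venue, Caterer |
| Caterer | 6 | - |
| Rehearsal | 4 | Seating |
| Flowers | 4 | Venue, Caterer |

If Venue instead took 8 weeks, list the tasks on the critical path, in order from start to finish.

Actual critical path: Caterer→Dress = 6+12 = 18 ⇒ 18 weeks.
Venue has 4 weeks of float (longest path through it is 14).
The binding chain switches to Venue→Dress = 8+12 = 20; finish 20 weeks.

Venue, Dress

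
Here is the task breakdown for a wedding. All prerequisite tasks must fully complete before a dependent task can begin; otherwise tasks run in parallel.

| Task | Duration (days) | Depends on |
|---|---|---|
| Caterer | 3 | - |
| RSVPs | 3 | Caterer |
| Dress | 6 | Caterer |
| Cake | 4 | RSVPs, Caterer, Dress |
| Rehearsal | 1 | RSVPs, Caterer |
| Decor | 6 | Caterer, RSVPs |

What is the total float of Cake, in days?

0

Critical path: Caterer→Dress→Cake = 3+6+4 = 13, so the finish is 13 days.
Longest path through Cake: 13 days (earliest finish 13, latest finish 13).
Slack of Cake = 9 − 9 = 0 days.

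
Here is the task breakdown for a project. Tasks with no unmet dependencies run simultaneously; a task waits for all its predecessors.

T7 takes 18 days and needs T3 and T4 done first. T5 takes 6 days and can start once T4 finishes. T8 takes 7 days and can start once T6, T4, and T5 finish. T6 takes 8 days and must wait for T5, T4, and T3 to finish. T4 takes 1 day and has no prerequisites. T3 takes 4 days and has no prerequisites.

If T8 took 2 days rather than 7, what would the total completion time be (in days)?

As given, the longest chain is T4→T5→T6→T8 = 1+6+8+7 = 22, so the finish is 22 days.
T8 lies on that path, so at 2 days the path becomes 17 days.
Now T3→T7 = 4+18 = 22 is longest, so the finish becomes 22 days.

22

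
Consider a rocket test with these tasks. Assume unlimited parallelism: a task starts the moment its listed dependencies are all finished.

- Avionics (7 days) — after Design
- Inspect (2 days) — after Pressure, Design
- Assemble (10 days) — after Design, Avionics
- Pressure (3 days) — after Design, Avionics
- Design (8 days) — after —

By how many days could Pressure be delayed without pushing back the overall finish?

The longest chain is Design→Avionics→Assemble = 8+7+10 = 25; overall finish 25 days.
Longest path through Pressure: 20 days (earliest finish 18, latest finish 23).
So Pressure can slip 23 − 18 = 5 days.

5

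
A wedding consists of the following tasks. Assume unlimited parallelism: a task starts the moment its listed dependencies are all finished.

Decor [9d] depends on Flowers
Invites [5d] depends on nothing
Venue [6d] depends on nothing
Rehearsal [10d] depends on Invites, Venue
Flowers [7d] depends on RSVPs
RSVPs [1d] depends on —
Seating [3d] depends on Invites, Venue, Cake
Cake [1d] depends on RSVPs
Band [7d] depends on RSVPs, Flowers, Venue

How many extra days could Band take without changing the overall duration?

2

Critical path: RSVPs→Flowers→Decor = 1+7+9 = 17, so the finish is 17 days.
The longest chain containing Band totals 15 days.
Slack of Band = 10 − 8 = 2 days.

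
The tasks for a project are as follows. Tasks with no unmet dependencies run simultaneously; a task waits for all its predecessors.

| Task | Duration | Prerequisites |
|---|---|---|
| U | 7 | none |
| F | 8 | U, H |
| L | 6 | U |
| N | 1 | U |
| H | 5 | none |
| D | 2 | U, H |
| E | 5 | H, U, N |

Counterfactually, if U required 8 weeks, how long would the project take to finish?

Baseline: U→F = 7+8 = 15 → 15 weeks.
Since U is critical, the +1 change carries straight to that chain (now 16 weeks).
The critical path is still U→F; finish is now 16 weeks.

16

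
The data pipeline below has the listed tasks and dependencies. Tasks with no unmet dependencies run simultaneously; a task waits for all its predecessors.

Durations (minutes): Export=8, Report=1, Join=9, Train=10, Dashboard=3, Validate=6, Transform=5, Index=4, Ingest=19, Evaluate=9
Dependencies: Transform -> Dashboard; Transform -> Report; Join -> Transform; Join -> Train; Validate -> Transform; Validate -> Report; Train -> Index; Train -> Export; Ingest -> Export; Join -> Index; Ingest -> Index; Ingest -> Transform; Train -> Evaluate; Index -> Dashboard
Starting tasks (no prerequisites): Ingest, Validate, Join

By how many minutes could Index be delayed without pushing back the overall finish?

Join→Train→Evaluate = 9+10+9 = 28 sets the makespan at 28 minutes.
Index finishes as early as 23 and must finish by 25.
So Index can slip 25 − 23 = 2 minutes.

2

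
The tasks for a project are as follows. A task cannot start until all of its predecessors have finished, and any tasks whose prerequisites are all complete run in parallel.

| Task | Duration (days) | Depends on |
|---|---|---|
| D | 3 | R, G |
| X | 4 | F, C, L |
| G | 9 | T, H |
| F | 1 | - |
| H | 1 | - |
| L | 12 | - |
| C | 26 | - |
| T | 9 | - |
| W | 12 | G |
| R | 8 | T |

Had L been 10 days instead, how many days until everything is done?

Actual critical path: T→G→W = 9+9+12 = 30 ⇒ 30 days.
L has 14 days of float (longest path through it is 16).
That remains the longest chain; total 30 days.

30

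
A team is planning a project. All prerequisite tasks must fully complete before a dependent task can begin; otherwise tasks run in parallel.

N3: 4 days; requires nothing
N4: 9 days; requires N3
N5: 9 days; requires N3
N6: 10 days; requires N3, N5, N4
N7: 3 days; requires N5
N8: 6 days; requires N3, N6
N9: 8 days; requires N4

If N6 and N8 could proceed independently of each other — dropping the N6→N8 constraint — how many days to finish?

23

With the dependency in place, N3→N4→N6→N8 = 4+9+10+6 = 29 sets the finish at 29 days.
Without N6→N8, N8's earliest start moves from 23 to 4.
New critical path: N3→N4→N6 = 4+9+10 = 23 ⇒ 23 days.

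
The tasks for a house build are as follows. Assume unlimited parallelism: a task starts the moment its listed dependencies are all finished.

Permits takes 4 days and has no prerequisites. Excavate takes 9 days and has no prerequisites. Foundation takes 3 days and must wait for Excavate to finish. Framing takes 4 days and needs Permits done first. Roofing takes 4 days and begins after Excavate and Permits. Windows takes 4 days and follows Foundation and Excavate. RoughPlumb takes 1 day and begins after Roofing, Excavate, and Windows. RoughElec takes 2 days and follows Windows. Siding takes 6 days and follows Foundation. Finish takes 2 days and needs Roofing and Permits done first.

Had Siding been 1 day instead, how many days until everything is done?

As given, the longest chain is Excavate→Foundation→Siding = 9+3+6 = 18, so the finish is 18 days.
Since Siding is critical, the -5 change carries straight to that chain (now 13 days).
New critical path: Excavate→Foundation→Windows→RoughElec = 9+3+4+2 = 18 ⇒ 18 days.

18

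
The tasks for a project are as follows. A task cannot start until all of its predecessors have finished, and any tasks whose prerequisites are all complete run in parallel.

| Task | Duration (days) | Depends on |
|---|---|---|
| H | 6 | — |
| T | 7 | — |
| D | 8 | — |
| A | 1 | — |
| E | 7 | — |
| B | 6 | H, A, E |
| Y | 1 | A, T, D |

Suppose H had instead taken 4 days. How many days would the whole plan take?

The binding path is E→B = 7+6 = 13; finish at 13 days.
H has 1 day of float (longest path through it is 12).
The critical path is still E→B; finish is now 13 days.

13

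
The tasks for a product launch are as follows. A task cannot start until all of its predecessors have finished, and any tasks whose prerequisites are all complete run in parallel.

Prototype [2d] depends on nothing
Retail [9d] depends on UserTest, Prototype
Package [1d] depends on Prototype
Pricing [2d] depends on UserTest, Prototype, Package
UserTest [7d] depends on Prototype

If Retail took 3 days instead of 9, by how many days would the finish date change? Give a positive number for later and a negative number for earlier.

-6

Baseline: Prototype→UserTest→Retail = 2+7+9 = 18 → 18 days.
Since Retail is critical, the -6 change carries straight to that chain (now 12 days).
The critical path is still Prototype→UserTest→Retail; finish is now 12 days.
Change in finish: 12 − 18 = -6 days.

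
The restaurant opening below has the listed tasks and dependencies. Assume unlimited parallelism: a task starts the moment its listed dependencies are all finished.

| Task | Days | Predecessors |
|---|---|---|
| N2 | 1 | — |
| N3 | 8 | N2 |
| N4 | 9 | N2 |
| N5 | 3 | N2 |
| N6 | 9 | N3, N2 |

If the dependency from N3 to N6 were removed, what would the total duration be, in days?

Original critical path: N2→N3→N6 = 1+8+9 = 18 ⇒ 18 days.
Without N3→N6, N6's earliest start moves from 9 to 1.
After: N2→N4 = 1+9 = 10 → 10 days.

10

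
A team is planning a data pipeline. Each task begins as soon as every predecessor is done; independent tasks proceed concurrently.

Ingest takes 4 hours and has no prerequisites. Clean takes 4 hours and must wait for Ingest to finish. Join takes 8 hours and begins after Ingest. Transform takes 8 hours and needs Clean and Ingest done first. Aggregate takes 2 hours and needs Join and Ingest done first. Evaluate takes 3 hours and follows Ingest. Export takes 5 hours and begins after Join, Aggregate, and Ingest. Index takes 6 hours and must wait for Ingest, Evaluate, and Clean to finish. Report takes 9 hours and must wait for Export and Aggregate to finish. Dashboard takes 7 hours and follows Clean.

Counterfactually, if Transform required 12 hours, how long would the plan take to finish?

Actual critical path: Ingest→Join→Aggregate→Export→Report = 4+8+2+5+9 = 28 ⇒ 28 hours.
Transform has 12 hours of float (longest path through it is 16).
That remains the longest chain; total 28 hours.

28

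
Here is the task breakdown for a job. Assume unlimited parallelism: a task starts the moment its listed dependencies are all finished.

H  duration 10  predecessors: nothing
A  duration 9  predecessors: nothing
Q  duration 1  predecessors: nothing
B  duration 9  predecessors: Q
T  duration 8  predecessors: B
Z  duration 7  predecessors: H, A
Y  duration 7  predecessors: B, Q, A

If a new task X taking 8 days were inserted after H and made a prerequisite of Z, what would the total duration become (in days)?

25

Originally the project takes 18 days.
With X inserted, Z now waits for max(H, A, X).
New critical path: H→X→Z = 10+8+7 = 25 ⇒ 25 days.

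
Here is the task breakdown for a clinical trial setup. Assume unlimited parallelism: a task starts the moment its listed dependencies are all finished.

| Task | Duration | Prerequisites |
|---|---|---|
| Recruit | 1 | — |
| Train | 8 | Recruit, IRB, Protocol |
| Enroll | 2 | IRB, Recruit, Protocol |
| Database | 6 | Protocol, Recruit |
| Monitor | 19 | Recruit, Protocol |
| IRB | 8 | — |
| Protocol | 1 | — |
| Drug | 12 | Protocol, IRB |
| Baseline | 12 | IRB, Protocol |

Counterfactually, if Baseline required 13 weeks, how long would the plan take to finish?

21

Actual critical path: IRB→Baseline = 8+12 = 20 ⇒ 20 weeks.
Baseline lies on that path, so at 13 weeks the path becomes 21 weeks.
That remains the longest chain; total 21 weeks.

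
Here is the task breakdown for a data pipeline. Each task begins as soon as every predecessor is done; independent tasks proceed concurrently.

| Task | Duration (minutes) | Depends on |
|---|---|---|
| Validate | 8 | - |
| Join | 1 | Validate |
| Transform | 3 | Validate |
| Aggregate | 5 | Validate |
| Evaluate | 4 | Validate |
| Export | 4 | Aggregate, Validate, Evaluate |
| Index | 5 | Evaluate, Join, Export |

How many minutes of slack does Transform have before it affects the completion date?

11

Critical path: Validate→Aggregate→Export→Index = 8+5+4+5 = 22, so the finish is 22 minutes.
Longest path through Transform: 11 minutes (earliest finish 11, latest finish 22).
So Transform can slip 22 − 11 = 11 minutes.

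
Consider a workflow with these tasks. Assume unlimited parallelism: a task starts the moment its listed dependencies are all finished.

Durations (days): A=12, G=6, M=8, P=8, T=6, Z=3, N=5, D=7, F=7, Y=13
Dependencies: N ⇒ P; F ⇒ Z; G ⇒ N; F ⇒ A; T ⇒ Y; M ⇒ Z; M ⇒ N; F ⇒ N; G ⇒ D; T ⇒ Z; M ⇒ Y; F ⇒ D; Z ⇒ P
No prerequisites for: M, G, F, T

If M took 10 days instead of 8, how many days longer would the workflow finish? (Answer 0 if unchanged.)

2

As given, the longest chain is M→N→P = 8+5+8 = 21, so the finish is 21 days.
Since M is critical, the +2 change carries straight to that chain (now 23 days).
No other chain overtakes it, so the finish is 23 days.
Change in finish: 23 − 21 = +2 days.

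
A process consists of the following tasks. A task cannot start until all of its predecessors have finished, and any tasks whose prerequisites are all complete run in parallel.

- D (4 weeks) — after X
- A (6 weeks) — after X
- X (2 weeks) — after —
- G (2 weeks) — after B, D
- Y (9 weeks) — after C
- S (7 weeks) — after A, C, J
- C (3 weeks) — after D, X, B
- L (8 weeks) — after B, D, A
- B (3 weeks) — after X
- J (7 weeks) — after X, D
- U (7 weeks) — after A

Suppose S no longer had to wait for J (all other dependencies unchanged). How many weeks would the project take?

With the dependency in place, X→D→J→S = 2+4+7+7 = 20 sets the finish at 20 weeks.
Without J→S, S's earliest start moves from 13 to 9.
New critical path: X→D→C→Y = 2+4+3+9 = 18 ⇒ 18 weeks.

18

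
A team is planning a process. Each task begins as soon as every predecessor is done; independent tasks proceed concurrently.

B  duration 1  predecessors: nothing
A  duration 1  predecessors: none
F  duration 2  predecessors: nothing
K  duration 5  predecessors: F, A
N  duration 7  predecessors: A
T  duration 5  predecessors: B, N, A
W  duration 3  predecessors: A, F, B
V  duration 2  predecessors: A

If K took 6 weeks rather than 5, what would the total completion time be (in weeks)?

13

As given, the longest chain is A→N→T = 1+7+5 = 13, so the finish is 13 weeks.
The longest path through K is only 7 weeks, so K has float 6.
The critical path is still A→N→T; finish is now 13 weeks.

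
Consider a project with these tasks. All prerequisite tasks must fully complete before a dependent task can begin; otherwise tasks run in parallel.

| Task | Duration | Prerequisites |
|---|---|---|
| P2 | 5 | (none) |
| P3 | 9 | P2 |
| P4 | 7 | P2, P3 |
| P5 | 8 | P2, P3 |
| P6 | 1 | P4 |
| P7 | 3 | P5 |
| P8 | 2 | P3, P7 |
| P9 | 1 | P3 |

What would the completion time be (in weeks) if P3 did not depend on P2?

22

Original critical path: P2→P3→P5→P7→P8 = 5+9+8+3+2 = 27 ⇒ 27 weeks.
Without P2→P3, P3's earliest start moves from 5 to 0.
After: P3→P5→P7→P8 = 9+8+3+2 = 22 → 22 weeks.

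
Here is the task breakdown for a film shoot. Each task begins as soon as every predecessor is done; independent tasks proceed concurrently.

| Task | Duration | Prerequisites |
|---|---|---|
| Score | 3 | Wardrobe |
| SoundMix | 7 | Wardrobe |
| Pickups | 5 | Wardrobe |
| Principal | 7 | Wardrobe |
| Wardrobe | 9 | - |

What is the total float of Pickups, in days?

Critical path: Wardrobe→Principal = 9+7 = 16, so the finish is 16 days.
Pickups finishes as early as 14 and must finish by 16.
So Pickups can slip 16 − 14 = 2 days.

2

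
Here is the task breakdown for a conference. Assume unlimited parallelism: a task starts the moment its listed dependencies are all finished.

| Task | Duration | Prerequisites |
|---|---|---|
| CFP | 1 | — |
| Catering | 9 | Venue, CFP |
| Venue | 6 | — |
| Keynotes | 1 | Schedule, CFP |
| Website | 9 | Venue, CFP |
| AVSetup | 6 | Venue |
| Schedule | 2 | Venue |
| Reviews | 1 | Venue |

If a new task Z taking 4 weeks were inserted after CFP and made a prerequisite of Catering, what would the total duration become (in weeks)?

Originally the project takes 15 weeks.
With Z inserted, Catering now waits for max(Venue, CFP, Z).
New critical path: Venue→Website = 6+9 = 15 ⇒ 15 weeks.

15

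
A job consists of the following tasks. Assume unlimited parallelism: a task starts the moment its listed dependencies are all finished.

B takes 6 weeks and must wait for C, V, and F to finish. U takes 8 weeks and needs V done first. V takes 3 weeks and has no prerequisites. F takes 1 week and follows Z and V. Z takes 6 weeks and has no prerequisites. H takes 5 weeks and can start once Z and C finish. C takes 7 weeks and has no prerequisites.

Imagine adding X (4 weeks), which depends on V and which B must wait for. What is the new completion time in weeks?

13

Originally the project takes 13 weeks.
With X inserted, B now waits for max(C, V, F, X).
New critical path: V→X→B = 3+4+6 = 13 ⇒ 13 weeks.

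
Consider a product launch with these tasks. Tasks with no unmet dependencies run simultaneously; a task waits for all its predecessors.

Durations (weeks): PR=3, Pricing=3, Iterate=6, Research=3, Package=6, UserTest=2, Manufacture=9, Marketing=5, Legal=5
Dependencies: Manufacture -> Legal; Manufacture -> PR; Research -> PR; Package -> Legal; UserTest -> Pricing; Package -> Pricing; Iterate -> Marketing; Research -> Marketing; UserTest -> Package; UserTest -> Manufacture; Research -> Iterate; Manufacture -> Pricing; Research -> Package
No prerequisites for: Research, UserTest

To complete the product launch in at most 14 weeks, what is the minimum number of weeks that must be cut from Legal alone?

Current finish: 16 weeks; target: 14.
Legal is on every critical path, so each week cut from Legal cuts the finish by one (this holds down to a finish of 14).
Need 16 − 14 = 2 weeks off Legal → Legal becomes 3 weeks, finish becomes 14.

2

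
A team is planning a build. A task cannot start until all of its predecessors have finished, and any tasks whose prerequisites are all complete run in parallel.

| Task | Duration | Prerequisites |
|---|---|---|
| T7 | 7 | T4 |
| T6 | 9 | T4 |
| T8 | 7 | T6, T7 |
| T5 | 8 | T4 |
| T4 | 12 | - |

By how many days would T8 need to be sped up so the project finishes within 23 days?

5

Current finish: 28 days; target: 23.
T8 is on every critical path, so each day cut from T8 cuts the finish by one (this holds down to a finish of 22).
Need 28 − 23 = 5 days off T8 → T8 becomes 2 days, finish becomes 23.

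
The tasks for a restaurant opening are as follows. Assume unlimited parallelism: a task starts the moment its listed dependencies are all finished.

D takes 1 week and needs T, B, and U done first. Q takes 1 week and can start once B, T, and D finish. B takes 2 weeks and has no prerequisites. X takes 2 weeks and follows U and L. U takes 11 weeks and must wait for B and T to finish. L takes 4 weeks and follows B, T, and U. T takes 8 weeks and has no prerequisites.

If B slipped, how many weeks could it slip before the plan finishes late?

Critical path: T→U→L→X = 8+11+4+2 = 25, so the finish is 25 weeks.
The longest chain containing B totals 19 weeks.
Slack of B = 6 − 0 = 6 weeks.

6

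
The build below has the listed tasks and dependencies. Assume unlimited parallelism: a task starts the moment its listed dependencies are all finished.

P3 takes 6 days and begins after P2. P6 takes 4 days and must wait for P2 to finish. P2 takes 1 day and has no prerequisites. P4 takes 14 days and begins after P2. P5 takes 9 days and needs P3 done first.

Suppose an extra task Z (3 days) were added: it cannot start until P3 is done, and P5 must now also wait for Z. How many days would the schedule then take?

19

Originally the schedule takes 16 days.
With Z inserted, P5 now waits for max(P3, Z).
New critical path: P2→P3→Z→P5 = 1+6+3+9 = 19 ⇒ 19 days.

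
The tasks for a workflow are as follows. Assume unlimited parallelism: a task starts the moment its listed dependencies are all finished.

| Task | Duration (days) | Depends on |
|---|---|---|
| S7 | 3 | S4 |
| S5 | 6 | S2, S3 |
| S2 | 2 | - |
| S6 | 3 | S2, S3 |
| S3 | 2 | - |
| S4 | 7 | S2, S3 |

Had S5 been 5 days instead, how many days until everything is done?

12

Baseline: S2→S4→S7 = 2+7+3 = 12 → 12 days.
The longest path through S5 is only 8 days, so S5 has float 4.
The critical path is still S2→S4→S7; finish is now 12 days.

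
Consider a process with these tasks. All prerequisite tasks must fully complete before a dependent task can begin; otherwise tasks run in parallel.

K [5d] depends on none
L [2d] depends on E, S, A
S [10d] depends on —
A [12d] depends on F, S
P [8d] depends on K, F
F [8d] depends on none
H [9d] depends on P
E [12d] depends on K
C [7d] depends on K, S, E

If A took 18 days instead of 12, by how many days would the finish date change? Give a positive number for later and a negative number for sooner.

Baseline: F→P→H = 8+8+9 = 25 → 25 days.
A is off the critical path — its longest chain is 24 days, giving 1 of slack.
Now S→A→L = 10+18+2 = 30 is longest, so the finish becomes 30 days.
Change in finish: 30 − 25 = +5 days.

5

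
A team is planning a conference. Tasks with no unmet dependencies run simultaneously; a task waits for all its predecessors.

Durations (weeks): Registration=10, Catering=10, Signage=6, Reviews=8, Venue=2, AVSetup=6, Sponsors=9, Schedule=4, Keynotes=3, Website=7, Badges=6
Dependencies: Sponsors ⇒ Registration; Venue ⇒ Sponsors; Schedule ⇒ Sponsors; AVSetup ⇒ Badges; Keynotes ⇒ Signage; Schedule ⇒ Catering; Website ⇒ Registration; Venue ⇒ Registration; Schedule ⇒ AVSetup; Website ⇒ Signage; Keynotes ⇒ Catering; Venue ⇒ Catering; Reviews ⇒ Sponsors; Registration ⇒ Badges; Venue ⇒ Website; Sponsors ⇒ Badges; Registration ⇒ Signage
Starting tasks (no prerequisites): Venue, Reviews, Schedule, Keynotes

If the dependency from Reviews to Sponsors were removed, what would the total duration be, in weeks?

29

Before: longest chain Reviews→Sponsors→Registration→Badges = 8+9+10+6 = 33, finish 33.
Without Reviews→Sponsors, Sponsors's earliest start moves from 8 to 4.
The longest chain is now Schedule→Sponsors→Registration→Badges = 4+9+10+6 = 29, so the plan takes 29 weeks.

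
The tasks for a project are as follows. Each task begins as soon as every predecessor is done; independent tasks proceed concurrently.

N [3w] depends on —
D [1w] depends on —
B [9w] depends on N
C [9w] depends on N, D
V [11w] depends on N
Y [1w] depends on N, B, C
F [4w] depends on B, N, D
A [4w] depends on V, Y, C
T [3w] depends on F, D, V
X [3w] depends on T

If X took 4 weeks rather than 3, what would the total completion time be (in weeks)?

23

Baseline: N→B→F→T→X = 3+9+4+3+3 = 22 → 22 weeks.
Since X is critical, the +1 change carries straight to that chain (now 23 weeks).
That remains the longest chain; total 23 weeks.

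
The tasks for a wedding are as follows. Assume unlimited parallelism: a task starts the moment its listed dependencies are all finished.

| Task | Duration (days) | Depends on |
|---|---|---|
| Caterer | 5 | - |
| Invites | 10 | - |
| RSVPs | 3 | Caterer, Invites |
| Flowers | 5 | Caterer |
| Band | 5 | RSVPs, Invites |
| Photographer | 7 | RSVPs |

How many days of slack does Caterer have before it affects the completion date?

5

Invites→RSVPs→Photographer = 10+3+7 = 20 sets the makespan at 20 days.
Caterer finishes as early as 5 and must finish by 10.
So Caterer can slip 10 − 5 = 5 days.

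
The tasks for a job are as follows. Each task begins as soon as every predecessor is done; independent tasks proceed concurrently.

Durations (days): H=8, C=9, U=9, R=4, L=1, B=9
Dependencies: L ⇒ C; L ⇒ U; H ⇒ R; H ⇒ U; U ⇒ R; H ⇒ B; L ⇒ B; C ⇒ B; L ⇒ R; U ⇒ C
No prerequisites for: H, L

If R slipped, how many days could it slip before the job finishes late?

14

The longest chain is H→U→C→B = 8+9+9+9 = 35; overall finish 35 days.
Longest path through R: 21 days (earliest finish 21, latest finish 35).
Slack of R = 31 − 17 = 14 days.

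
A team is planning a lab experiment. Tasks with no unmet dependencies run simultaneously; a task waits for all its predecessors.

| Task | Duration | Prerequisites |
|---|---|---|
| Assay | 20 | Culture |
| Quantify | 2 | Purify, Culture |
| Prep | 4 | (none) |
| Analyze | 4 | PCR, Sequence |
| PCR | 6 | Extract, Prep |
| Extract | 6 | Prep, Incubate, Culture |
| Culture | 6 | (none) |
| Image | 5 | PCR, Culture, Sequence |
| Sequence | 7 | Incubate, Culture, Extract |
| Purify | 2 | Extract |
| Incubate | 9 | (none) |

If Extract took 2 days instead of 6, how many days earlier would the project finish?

Baseline: Incubate→Extract→Sequence→Image = 9+6+7+5 = 27 → 27 days.
Since Extract is critical, the -4 change carries straight to that chain (now 23 days).
New critical path: Culture→Assay = 6+20 = 26 ⇒ 26 days.
Change in finish: 26 − 27 = -1 days.

1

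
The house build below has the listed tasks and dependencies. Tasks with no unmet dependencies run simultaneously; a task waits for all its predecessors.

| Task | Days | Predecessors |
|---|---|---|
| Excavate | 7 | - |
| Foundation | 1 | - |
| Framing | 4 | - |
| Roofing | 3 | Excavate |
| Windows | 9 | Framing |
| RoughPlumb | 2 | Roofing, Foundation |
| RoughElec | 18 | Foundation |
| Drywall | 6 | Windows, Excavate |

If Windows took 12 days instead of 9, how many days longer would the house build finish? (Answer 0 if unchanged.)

3

The binding path is Framing→Windows→Drywall = 4+9+6 = 19; finish at 19 days.
Windows is on the critical path; changing it to 12 makes that path 22 days.
The critical path is still Framing→Windows→Drywall; finish is now 22 days.
Change in finish: 22 − 19 = +3 days.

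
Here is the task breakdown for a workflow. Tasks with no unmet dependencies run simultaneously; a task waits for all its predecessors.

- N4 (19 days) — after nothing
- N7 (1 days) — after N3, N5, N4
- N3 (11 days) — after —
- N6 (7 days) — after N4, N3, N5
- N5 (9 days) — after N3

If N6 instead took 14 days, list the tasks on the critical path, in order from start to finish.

N3, N5, N6

Baseline: N3→N5→N6 = 11+9+7 = 27 → 27 days.
N6 lies on that path, so at 14 days the path becomes 34 days.
No other chain overtakes it, so the finish is 34 days.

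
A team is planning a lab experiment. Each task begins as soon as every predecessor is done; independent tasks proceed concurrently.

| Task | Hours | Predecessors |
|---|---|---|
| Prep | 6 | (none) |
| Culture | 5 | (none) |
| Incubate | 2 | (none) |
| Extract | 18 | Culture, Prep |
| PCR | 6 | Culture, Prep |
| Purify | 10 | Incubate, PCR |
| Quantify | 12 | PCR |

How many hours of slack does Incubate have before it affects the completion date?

The longest chain is Prep→Extract = 6+18 = 24; overall finish 24 hours.
The longest chain containing Incubate totals 12 hours.
Slack of Incubate = 12 − 0 = 12 hours.

12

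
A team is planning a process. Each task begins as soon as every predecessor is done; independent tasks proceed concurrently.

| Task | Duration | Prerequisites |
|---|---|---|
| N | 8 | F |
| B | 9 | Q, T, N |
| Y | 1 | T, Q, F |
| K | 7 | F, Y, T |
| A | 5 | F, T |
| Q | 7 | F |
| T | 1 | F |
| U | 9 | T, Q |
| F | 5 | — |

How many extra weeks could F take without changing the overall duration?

F→N→B = 5+8+9 = 22 sets the makespan at 22 weeks.
Longest path through F: 22 weeks (earliest finish 5, latest finish 5).
Slack of F = 0 − 0 = 0 weeks.

0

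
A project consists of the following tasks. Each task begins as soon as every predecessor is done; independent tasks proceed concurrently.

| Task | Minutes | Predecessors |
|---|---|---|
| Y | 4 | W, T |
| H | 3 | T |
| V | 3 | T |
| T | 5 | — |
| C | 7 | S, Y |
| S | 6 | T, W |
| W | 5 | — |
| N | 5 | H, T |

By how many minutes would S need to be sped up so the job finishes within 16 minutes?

Current finish: 18 minutes; target: 16.
S is on every critical path, so each minute cut from S cuts the finish by one (this holds down to a finish of 16).
Need 18 − 16 = 2 minutes off S → S becomes 4 minutes, finish becomes 16.

2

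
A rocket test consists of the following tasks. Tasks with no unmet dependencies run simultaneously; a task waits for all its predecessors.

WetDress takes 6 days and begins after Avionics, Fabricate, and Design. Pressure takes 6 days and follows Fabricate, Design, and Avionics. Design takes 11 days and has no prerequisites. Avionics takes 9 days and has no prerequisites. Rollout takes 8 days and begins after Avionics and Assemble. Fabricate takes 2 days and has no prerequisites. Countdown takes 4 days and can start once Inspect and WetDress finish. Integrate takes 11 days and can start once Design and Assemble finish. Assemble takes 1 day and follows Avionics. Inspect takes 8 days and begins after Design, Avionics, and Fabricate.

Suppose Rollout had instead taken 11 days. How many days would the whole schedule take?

23

Baseline: Design→Inspect→Countdown = 11+8+4 = 23 → 23 days.
Rollout is off the critical path — its longest chain is 18 days, giving 5 of slack.
That remains the longest chain; total 23 days.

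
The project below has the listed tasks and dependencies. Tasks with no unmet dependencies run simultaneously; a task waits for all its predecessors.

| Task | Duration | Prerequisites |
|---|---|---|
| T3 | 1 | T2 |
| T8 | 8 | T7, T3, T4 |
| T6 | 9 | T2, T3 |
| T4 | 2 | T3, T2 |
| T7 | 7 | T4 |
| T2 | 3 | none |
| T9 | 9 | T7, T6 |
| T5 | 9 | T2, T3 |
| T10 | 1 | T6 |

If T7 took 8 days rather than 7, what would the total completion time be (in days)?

23

The binding path is T2→T3→T4→T7→T9 = 3+1+2+7+9 = 22; finish at 22 days.
Since T7 is critical, the +1 change carries straight to that chain (now 23 days).
The critical path is still T2→T3→T4→T7→T9; finish is now 23 days.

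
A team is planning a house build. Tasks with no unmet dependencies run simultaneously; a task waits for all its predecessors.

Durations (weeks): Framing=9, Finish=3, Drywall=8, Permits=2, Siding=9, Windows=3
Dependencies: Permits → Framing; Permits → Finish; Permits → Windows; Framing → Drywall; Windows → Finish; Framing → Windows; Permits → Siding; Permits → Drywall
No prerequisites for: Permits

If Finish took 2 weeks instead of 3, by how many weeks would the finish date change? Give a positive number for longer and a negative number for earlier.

0

Actual critical path: Permits→Framing→Drywall = 2+9+8 = 19 ⇒ 19 weeks.
Finish is off the critical path — its longest chain is 17 weeks, giving 2 of slack.
No other chain overtakes it, so the finish is 19 weeks.
Change in finish: 19 − 19 = +0 weeks.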